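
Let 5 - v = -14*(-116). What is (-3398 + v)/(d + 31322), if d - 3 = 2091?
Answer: -5017/33416 ≈ -0.15014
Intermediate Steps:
d = 2094 (d = 3 + 2091 = 2094)
v = -1619 (v = 5 - (-14)*(-116) = 5 - 1*1624 = 5 - 1624 = -1619)
(-3398 + v)/(d + 31322) = (-3398 - 1619)/(2094 + 31322) = -5017/33416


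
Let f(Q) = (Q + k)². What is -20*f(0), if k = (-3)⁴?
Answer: -131220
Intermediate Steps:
k = 81
f(Q) = (81 + Q)² (f(Q) = (Q + 81)² = (81 + Q)²)
-20*f(0) = -20*(81 + 0)² = -20*81² = -20*6561 = -131220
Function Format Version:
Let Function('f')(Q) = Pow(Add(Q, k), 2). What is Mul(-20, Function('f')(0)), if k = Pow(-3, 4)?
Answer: -131220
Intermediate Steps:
k = 81
Function('f')(Q) = Pow(Add(81, Q), 2) (Function('f')(Q) = Pow(Add(Q, 81), 2) = Pow(Add(81, Q), 2))
Mul(-20, Function('f')(0)) = Mul(-20, Pow(Add(81, 0), 2)) = Mul(-20, Pow(81, 2)) = Mul(-20, 6561) = -131220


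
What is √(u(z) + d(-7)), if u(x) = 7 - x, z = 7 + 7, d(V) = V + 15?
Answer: 1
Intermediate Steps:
d(V) = 15 + V
z = 14
√(u(z) + d(-7)) = √((7 - 1*14) + (15 - 7)) = √((7 - 14) + 8) = √(-7 + 8) = √1 = 1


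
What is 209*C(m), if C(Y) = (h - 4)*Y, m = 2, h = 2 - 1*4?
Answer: -2508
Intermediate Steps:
h = -2 (h = 2 - 4 = -2)
C(Y) = -6*Y (C(Y) = (-2 - 4)*Y = -6*Y)
209*C(m) = 209*(-6*2) = 209*(-12) = -2508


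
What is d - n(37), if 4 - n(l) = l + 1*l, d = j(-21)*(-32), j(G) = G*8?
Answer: 5446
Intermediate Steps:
j(G) = 8*G
d = 5376 (d = (8*(-21))*(-32) = -168*(-32) = 5376)
n(l) = 4 - 2*l (n(l) = 4 - (l + 1*l) = 4 - (l + l) = 4 - 2*l)
d - n(37) = 5376 - (4 - 2*37) = 5376 - (4 - 74) = 5376 - 1*(-70) = 5376 + 70 = 5446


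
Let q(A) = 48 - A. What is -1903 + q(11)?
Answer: -1866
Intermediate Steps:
-1903 + q(11) = -1903 + (48 - 1*11) = -1903 + (48 - 11) = -1903 + 37 = -1866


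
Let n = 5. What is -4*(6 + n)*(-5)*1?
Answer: 220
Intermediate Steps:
-4*(6 + n)*(-5)*1 = -4*(6 + 5)*(-5)*1 = -44*(-5)*1 = -4*(-55)*1 = 220*1 = 220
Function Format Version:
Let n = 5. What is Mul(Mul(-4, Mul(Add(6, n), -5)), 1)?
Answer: 220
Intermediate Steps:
Mul(Mul(-4, Mul(Add(6, n), -5)), 1) = Mul(Mul(-4, Mul(Add(6, 5), -5)), 1) = Mul(Mul(-4, Mul(11, -5)), 1) = Mul(Mul(-4, -55), 1) = Mul(220, 1) = 220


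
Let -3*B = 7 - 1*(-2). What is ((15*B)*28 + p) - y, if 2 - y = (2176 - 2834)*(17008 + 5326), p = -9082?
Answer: -14706116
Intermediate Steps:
B = -3 (B = -(7 - 1*(-2))/3 = -(7 + 2)/3 = -1/3*9 = -3)
y = 14695774 (y = 2 - (2176 - 2834)*(17008 + 5326) = 2 - (-658)*22334 = 2 - 1*(-14695772) = 2 + 14695772 = 14695774)
((15*B)*28 + p) - y = ((15*(-3))*28 - 9082) - 1*14695774 = (-45*28 - 9082) - 14695774 = (-1260 - 9082) - 14695774 = -10342 - 14695774 = -14706116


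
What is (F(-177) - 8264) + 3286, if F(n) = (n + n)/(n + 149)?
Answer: -69515/14 ≈ -4965.4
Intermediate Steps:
F(n) = 2*n/(149 + n) (F(n) = (2*n)/(149 + n) = 2*n/(149 + n))
(F(-177) - 8264) + 3286 = (2*(-177)/(149 - 177) - 8264) + 3286 = (2*(-177)/(-28) - 8264) + 3286 = (2*(-177)*(-1/28) - 8264) + 3286 = (177/14 - 8264) + 3286 = -115519/14 + 3286 = -69515/14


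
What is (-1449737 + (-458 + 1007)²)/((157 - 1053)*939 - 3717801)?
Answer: 1148336/4559145 ≈ 0.25188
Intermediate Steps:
(-1449737 + (-458 + 1007)²)/((157 - 1053)*939 - 3717801) = (-1449737 + 549²)/(-896*939 - 3717801) = (-1449737 + 301401)/(-841344 - 3717801) = -1148336/(-4559145) = -1148336*(-1/4559145) = 1148336/4559145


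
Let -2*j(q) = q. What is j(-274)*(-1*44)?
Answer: -6028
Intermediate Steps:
j(q) = -q/2
j(-274)*(-1*44) = (-½*(-274))*(-1*44) = 137*(-44) = -6028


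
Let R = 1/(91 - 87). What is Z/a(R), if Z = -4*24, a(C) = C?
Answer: -384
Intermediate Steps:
R = ¼ (R = 1/4 = ¼ ≈ 0.25000)
Z = -96
Z/a(R) = -96/¼ = -96*4 = -384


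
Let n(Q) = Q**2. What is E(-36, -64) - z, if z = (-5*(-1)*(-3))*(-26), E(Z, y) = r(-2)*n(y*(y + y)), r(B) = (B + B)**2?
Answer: 1073741434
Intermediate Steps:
r(B) = 4*B**2 (r(B) = (2*B)**2 = 4*B**2)
E(Z, y) = 64*y**4 (E(Z, y) = (4*(-2)**2)*(y*(y + y))**2 = (4*4)*(y*(2*y))**2 = 16*(2*y**2)**2 = 16*(4*y**4) = 64*y**4)
z = 390 (z = (5*(-3))*(-26) = -15*(-26) = 390)
E(-36, -64) - z = 64*(-64)**4 - 1*390 = 64*16777216 - 390 = 1073741824 - 390 = 1073741434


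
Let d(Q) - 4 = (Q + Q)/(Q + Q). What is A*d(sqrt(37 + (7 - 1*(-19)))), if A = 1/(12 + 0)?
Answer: 5/12 ≈ 0.41667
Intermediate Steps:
d(Q) = 5 (d(Q) = 4 + (Q + Q)/(Q + Q) = 4 + (2*Q)/((2*Q)) = 4 + (2*Q)*(1/(2*Q)) = 4 + 1 = 5)
A = 1/12 ≈ 0.083333
A*d(sqrt(37 + (7 - 1*(-19)))) = (1/12)*5 = 5/12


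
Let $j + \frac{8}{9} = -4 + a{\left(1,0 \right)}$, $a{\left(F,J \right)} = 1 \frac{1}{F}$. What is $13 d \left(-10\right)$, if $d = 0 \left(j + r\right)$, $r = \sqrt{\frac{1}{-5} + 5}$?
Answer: $0$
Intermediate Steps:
$a{\left(F,J \right)} = \frac{1}{F}$
$r = \frac{2 \sqrt{30}}{5}$ ($r = \sqrt{- \frac{1}{5} + 5} = \sqrt{\frac{24}{5}} = \frac{2 \sqrt{30}}{5} \approx 2.1909$)
$j = - \frac{35}{9}$ ($j = - \frac{8}{9} - \left(4 - 1^{-1}\right) = - \frac{8}{9} + \left(-4 + 1\right) = - \frac{8}{9} - 3 = - \frac{35}{9} \approx -3.8889$)
$d = 0$ ($d = 0 \left(- \frac{35}{9} + \frac{2 \sqrt{30}}{5}\right) = 0$)
$13 d \left(-10\right) = 13 \cdot 0 \left(-10\right) = 0 \left(-10\right) = 0$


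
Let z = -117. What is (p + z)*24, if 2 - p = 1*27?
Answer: -3408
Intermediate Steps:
p = -25 (p = 2 - 27 = -25)
(p + z)*24 = (-25 - 117)*24 = -142*24 = -3408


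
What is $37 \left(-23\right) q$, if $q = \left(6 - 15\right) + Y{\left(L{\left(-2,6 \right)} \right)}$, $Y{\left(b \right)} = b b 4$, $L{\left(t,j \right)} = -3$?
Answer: $-22977$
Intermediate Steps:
$Y{\left(b \right)} = 4 b^{2}$ ($Y{\left(b \right)} = b^{2} \cdot 4 = 4 b^{2}$)
$q = 27$ ($q = \left(6 - 15\right) + 4 \left(-3\right)^{2} = -9 + 4 \cdot 9 = -9 + 36 = 27$)
$37 \left(-23\right) q = 37 \left(-23\right) 27 = \left(-851\right) 27 = -22977$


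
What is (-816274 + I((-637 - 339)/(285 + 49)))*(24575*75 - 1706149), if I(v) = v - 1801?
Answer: -18713525924688/167 ≈ -1.1206e+11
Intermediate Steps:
I(v) = -1801 + v
(-816274 + I((-637 - 339)/(285 + 49)))*(24575*75 - 1706149) = (-816274 + (-1801 + (-637 - 339)/(285 + 49)))*(24575*75 - 1706149) = (-816274 + (-1801 - 976/334))*(1843125 - 1706149) = (-816274 + (-1801 - 976*1/334))*136976 = (-816274 + (-1801 - 488/167))*136976 = (-816274 - 301255/167)*136976 = -136619013/167*136976 = -18713525924688/167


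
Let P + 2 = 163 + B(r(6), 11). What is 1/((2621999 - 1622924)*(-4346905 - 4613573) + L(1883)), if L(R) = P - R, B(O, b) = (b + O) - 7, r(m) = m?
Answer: -1/8952189559562 ≈ -1.1170e-13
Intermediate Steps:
B(O, b) = -7 + O + b (B(O, b) = (O + b) - 7 = -7 + O + b)
P = 171 (P = -2 + (163 + (-7 + 6 + 11)) = -2 + (163 + 10) = -2 + 173 = 171)
L(R) = 171 - R
1/((2621999 - 1622924)*(-4346905 - 4613573) + L(1883)) = 1/((2621999 - 1622924)*(-4346905 - 4613573) + (171 - 1*1883)) = 1/(999075*(-8960478) + (171 - 1883)) = 1/(-8952189557850 - 1712) = 1/(-8952189559562) = -1/8952189559562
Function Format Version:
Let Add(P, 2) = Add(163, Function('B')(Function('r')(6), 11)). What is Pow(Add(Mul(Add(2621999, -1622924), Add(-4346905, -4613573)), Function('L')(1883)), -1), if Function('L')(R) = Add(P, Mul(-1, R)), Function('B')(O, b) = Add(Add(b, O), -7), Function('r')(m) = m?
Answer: Rational(-1, 8952189559562) ≈ -1.1170e-13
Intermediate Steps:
Function('B')(O, b) = Add(-7, O, b) (Function('B')(O, b) = Add(Add(O, b), -7) = Add(-7, O, b))
P = 171 (P = Add(-2, Add(163, Add(-7, 6, 11))) = Add(-2, Add(163, 10)) = Add(-2, 173) = 171)
Function('L')(R) = Add(171, Mul(-1, R))
Pow(Add(Mul(Add(2621999, -1622924), Add(-4346905, -4613573)), Function('L')(1883)), -1) = Pow(Add(Mul(Add(2621999, -1622924), Add(-4346905, -4613573)), Add(171, Mul(-1, 1883))), -1) = Pow(Add(Mul(999075, -8960478), Add(171, -1883)), -1) = Pow(Add(-8952189557850, -1712), -1) = Pow(-8952189559562, -1) = Rational(-1, 8952189559562)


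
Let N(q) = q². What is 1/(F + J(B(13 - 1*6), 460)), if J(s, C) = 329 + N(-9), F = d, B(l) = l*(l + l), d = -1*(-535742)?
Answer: 1/536152 ≈ 1.8651e-6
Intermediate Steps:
d = 535742
B(l) = 2*l² (B(l) = l*(2*l) = 2*l²)
F = 535742
J(s, C) = 410 (J(s, C) = 329 + (-9)² = 329 + 81 = 410)
1/(F + J(B(13 - 1*6), 460)) = 1/(535742 + 410) = 1/536152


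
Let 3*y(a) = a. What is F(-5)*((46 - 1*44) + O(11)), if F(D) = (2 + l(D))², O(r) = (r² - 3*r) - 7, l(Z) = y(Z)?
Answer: 83/9 ≈ 9.2222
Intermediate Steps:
y(a) = a/3
l(Z) = Z/3
O(r) = -7 + r² - 3*r
F(D) = (2 + D/3)²
F(-5)*((46 - 1*44) + O(11)) = ((6 - 5)²/9)*((46 - 1*44) + (-7 + 11² - 3*11)) = ((⅑)*1²)*((46 - 44) + (-7 + 121 - 33)) = ((⅑)*1)*(2 + 81) = (⅑)*83 = 83/9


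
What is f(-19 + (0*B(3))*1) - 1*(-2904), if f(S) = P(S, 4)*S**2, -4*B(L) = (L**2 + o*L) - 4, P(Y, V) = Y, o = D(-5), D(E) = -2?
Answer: -3955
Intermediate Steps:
o = -2
B(L) = 1 + L/2 - L**2/4 (B(L) = -((L**2 - 2*L) - 4)/4 = -(-4 + L**2 - 2*L)/4 = 1 + L/2 - L**2/4)
f(S) = S**3 (f(S) = S*S**2 = S**3)
f(-19 + (0*B(3))*1) - 1*(-2904) = (-19 + (0*(1 + (1/2)*3 - 1/4*3**2))*1)**3 - 1*(-2904) = (-19 + (0*(1 + 3/2 - 1/4*9))*1)**3 + 2904 = (-19 + (0*(1 + 3/2 - 9/4))*1)**3 + 2904 = (-19 + (0*(1/4))*1)**3 + 2904 = (-19 + 0*1)**3 + 2904 = (-19 + 0)**3 + 2904 = (-19)**3 + 2904 = -6859 + 2904 = -3955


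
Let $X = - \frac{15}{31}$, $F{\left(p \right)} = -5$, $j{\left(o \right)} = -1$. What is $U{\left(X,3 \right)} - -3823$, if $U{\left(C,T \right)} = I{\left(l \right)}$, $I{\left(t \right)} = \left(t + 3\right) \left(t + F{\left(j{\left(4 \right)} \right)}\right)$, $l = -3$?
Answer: $3823$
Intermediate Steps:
$X = - \frac{15}{31}$ ($X = \left(-15\right) \frac{1}{31} = - \frac{15}{31} \approx -0.48387$)
$I{\left(t \right)} = \left(-5 + t\right) \left(3 + t\right)$ ($I{\left(t \right)} = \left(t + 3\right) \left(t - 5\right) = \left(3 + t\right) \left(-5 + t\right) = \left(-5 + t\right) \left(3 + t\right)$)
$U{\left(C,T \right)} = 0$ ($U{\left(C,T \right)} = -15 + \left(-3\right)^{2} - -6 = -15 + 9 + 6 = 0$)
$U{\left(X,3 \right)} - -3823 = 0 - -3823 = 0 + 3823 = 3823$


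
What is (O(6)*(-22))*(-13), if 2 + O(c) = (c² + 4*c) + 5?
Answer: 18018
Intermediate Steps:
O(c) = 3 + c² + 4*c (O(c) = -2 + ((c² + 4*c) + 5) = -2 + (5 + c² + 4*c) = 3 + c² + 4*c)
(O(6)*(-22))*(-13) = ((3 + 6² + 4*6)*(-22))*(-13) = ((3 + 36 + 24)*(-22))*(-13) = (63*(-22))*(-13) = -1386*(-13) = 18018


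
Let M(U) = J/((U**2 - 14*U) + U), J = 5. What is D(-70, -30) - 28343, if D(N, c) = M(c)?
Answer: -7312493/258 ≈ -28343.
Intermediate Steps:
M(U) = 5/(U**2 - 13*U) (M(U) = 5/((U**2 - 14*U) + U) = 5/(U**2 - 13*U))
D(N, c) = 5/(c*(-13 + c))
D(-70, -30) - 28343 = 5/(-30*(-13 - 30)) - 28343 = 5*(-1/30)/(-43) - 28343 = 5*(-1/30)*(-1/43) - 28343 = 1/258 - 28343 = -7312493/258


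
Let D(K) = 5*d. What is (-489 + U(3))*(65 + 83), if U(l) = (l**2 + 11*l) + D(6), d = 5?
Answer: -62456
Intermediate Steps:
D(K) = 25 (D(K) = 5*5 = 25)
U(l) = 25 + l**2 + 11*l (U(l) = (l**2 + 11*l) + 25 = 25 + l**2 + 11*l)
(-489 + U(3))*(65 + 83) = (-489 + (25 + 3**2 + 11*3))*(65 + 83) = (-489 + (25 + 9 + 33))*148 = (-489 + 67)*148 = -422*148 = -62456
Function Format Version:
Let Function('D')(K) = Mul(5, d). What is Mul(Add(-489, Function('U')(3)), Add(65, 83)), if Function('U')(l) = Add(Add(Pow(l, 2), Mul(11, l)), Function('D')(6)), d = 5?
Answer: -62456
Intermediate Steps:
Function('D')(K) = 25 (Function('D')(K) = Mul(5, 5) = 25)
Function('U')(l) = Add(25, Pow(l, 2), Mul(11, l)) (Function('U')(l) = Add(Add(Pow(l, 2), Mul(11, l)), 25) = Add(25, Pow(l, 2), Mul(11, l)))
Mul(Add(-489, Function('U')(3)), Add(65, 83)) = Mul(Add(-489, Add(25, Pow(3, 2), Mul(11, 3))), Add(65, 83)) = Mul(Add(-489, Add(25, 9, 33)), 148) = Mul(Add(-489, 67), 148) = Mul(-422, 148) = -62456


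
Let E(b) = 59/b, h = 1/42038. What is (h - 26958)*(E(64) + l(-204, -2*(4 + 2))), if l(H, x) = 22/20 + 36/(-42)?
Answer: -2956676391427/94165120 ≈ -31399.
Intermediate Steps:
h = 1/42038 ≈ 2.3788e-5
l(H, x) = 17/70 (l(H, x) = 22*(1/20) + 36*(-1/42) = 11/10 - 6/7 = 17/70)
(h - 26958)*(E(64) + l(-204, -2*(4 + 2))) = (1/42038 - 26958)*(59/64 + 17/70) = -1133260403*(59*(1/64) + 17/70)/42038 = -1133260403*(59/64 + 17/70)/42038 = -1133260403/42038*2609/2240 = -2956676391427/94165120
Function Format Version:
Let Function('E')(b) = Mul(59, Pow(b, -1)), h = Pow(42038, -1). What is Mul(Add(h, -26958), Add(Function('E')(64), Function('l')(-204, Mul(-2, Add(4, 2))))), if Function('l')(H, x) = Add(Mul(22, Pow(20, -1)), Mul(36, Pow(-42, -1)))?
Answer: Rational(-2956676391427, 94165120) ≈ -31399.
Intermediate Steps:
h = Rational(1, 42038) ≈ 2.3788e-5
Function('l')(H, x) = Rational(17, 70) (Function('l')(H, x) = Add(Mul(22, Rational(1, 20)), Mul(36, Rational(-1, 42))) = Add(Rational(11, 10), Rational(-6, 7)) = Rational(17, 70))
Mul(Add(h, -26958), Add(Function('E')(64), Function('l')(-204, Mul(-2, Add(4, 2))))) = Mul(Add(Rational(1, 42038), -26958), Add(Mul(59, Pow(64, -1)), Rational(17, 70))) = Mul(Rational(-1133260403, 42038), Add(Mul(59, Rational(1, 64)), Rational(17, 70))) = Mul(Rational(-1133260403, 42038), Add(Rational(59, 64), Rational(17, 70))) = Mul(Rational(-1133260403, 42038), Rational(2609, 2240)) = Rational(-2956676391427, 94165120)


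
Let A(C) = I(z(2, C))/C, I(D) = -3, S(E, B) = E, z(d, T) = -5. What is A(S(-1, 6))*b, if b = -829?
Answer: -2487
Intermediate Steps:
A(C) = -3/C
A(S(-1, 6))*b = -3/(-1)*(-829) = -3*(-1)*(-829) = 3*(-829) = -2487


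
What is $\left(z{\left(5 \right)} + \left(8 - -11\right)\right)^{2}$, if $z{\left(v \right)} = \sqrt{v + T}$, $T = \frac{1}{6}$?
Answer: $\frac{\left(114 + \sqrt{186}\right)^{2}}{36} \approx 452.54$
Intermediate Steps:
$T = \frac{1}{6} \approx 0.16667$
$z{\left(v \right)} = \sqrt{\frac{1}{6} + v}$ ($z{\left(v \right)} = \sqrt{v + \frac{1}{6}} = \sqrt{\frac{1}{6} + v}$)
$\left(z{\left(5 \right)} + \left(8 - -11\right)\right)^{2} = \left(\frac{\sqrt{6 + 36 \cdot 5}}{6} + \left(8 - -11\right)\right)^{2} = \left(\frac{\sqrt{6 + 180}}{6} + \left(8 + 11\right)\right)^{2} = \left(\frac{\sqrt{186}}{6} + 19\right)^{2} = \left(19 + \frac{\sqrt{186}}{6}\right)^{2}$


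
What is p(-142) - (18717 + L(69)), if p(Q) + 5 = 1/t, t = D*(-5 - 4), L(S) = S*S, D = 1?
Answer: -211348/9 ≈ -23483.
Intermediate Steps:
L(S) = S²
t = -9 (t = 1*(-5 - 4) = 1*(-9) = -9)
p(Q) = -46/9 (p(Q) = -5 + 1/(-9) = -5 - ⅑ = -46/9)
p(-142) - (18717 + L(69)) = -46/9 - (18717 + 69²) = -46/9 - (18717 + 4761) = -46/9 - 1*23478 = -46/9 - 23478 = -211348/9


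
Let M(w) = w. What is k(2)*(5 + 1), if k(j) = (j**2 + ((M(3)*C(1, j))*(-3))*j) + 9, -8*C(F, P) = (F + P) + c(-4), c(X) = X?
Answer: 129/2 ≈ 64.500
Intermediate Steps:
C(F, P) = 1/2 - F/8 - P/8 (C(F, P) = -((F + P) - 4)/8 = -(-4 + F + P)/8 = 1/2 - F/8 - P/8)
k(j) = 9 + j**2 + j*(-27/8 + 9*j/8) (k(j) = (j**2 + ((3*(1/2 - 1/8*1 - j/8))*(-3))*j) + 9 = (j**2 + ((3*(1/2 - 1/8 - j/8))*(-3))*j) + 9 = (j**2 + ((3*(3/8 - j/8))*(-3))*j) + 9 = (j**2 + ((9/8 - 3*j/8)*(-3))*j) + 9 = (j**2 + (-27/8 + 9*j/8)*j) + 9 = (j**2 + j*(-27/8 + 9*j/8)) + 9 = 9 + j**2 + j*(-27/8 + 9*j/8))
k(2)*(5 + 1) = (9 - 27/8*2 + (17/8)*2**2)*(5 + 1) = (9 - 27/4 + (17/8)*4)*6 = (9 - 27/4 + 17/2)*6 = (43/4)*6 = 129/2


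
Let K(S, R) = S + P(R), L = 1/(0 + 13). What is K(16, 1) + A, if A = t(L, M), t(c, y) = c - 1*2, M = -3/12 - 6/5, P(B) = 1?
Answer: 196/13 ≈ 15.077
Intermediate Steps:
L = 1/13 ≈ 0.076923
M = -29/20 (M = -3*1/12 - 6*⅕ = -¼ - 6/5 = -29/20 ≈ -1.4500)
t(c, y) = -2 + c (t(c, y) = c - 2 = -2 + c)
A = -25/13 (A = -2 + 1/13 = -25/13 ≈ -1.9231)
K(S, R) = 1 + S (K(S, R) = S + 1 = 1 + S)
K(16, 1) + A = (1 + 16) - 25/13 = 17 - 25/13 = 196/13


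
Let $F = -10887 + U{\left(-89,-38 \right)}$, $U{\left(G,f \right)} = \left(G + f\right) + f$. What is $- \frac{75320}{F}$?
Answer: $\frac{18830}{2763} \approx 6.8151$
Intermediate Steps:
$U{\left(G,f \right)} = G + 2 f$
$F = -11052$ ($F = -10887 + \left(-89 + 2 \left(-38\right)\right) = -10887 - 165 = -11052$)
$- \frac{75320}{F} = - \frac{75320}{-11052} = \left(-75320\right) \left(- \frac{1}{11052}\right) = \frac{18830}{2763}$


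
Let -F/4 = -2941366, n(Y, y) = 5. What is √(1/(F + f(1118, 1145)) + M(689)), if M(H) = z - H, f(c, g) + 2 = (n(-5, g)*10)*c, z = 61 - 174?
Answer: I*√112075168815283926/11821362 ≈ 28.32*I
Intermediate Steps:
F = 11765464 (F = -4*(-2941366) = 11765464)
z = -113
f(c, g) = -2 + 50*c (f(c, g) = -2 + (5*10)*c = -2 + 50*c)
M(H) = -113 - H
√(1/(F + f(1118, 1145)) + M(689)) = √(1/(11765464 + (-2 + 50*1118)) + (-113 - 1*689)) = √(1/(11765464 + (-2 + 55900)) + (-113 - 689)) = √(1/(11765464 + 55898) - 802) = √(1/11821362 - 802) = √(-9480732323/11821362) = I*√112075168815283926/11821362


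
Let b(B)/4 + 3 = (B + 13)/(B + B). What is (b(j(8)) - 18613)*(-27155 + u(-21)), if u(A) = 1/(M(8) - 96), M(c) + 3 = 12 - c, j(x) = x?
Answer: 96067706377/190 ≈ 5.0562e+8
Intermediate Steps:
M(c) = 9 - c (M(c) = -3 + (12 - c) = 9 - c)
u(A) = -1/95 (u(A) = 1/((9 - 1*8) - 96) = 1/((9 - 8) - 96) = 1/(1 - 96) = 1/(-95) = -1/95)
b(B) = -12 + 2*(13 + B)/B (b(B) = -12 + 4*((B + 13)/(B + B)) = -12 + 4*((13 + B)/((2*B))) = -12 + 4*((13 + B)*(1/(2*B))) = -12 + 4*((13 + B)/(2*B)) = -12 + 2*(13 + B)/B)
(b(j(8)) - 18613)*(-27155 + u(-21)) = ((-10 + 26/8) - 18613)*(-27155 - 1/95) = ((-10 + 26*(1/8)) - 18613)*(-2579726/95) = ((-10 + 13/4) - 18613)*(-2579726/95) = (-27/4 - 18613)*(-2579726/95) = -74479/4*(-2579726/95) = 96067706377/190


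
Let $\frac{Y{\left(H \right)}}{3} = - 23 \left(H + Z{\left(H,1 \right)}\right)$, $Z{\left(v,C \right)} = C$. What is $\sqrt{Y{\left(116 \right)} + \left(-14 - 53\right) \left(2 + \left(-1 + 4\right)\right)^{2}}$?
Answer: $2 i \sqrt{2437} \approx 98.732 i$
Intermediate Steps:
$Y{\left(H \right)} = -69 - 69 H$ ($Y{\left(H \right)} = 3 \left(- 23 \left(H + 1\right)\right) = 3 \left(- 23 \left(1 + H\right)\right) = 3 \left(-23 - 23 H\right) = -69 - 69 H$)
$\sqrt{Y{\left(116 \right)} + \left(-14 - 53\right) \left(2 + \left(-1 + 4\right)\right)^{2}} = \sqrt{\left(-69 - 8004\right) + \left(-14 - 53\right) \left(2 + \left(-1 + 4\right)\right)^{2}} = \sqrt{\left(-69 - 8004\right) - 67 \left(2 + 3\right)^{2}} = \sqrt{-8073 - 67 \cdot 5^{2}} = \sqrt{-8073 - 1675} = \sqrt{-9748} = 2 i \sqrt{2437}$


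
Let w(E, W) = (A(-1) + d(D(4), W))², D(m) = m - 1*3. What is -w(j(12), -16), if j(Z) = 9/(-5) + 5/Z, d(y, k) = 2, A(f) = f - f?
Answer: -4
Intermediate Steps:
D(m) = -3 + m (D(m) = m - 3 = -3 + m)
A(f) = 0
j(Z) = -9/5 + 5/Z (j(Z) = 9*(-⅕) + 5/Z = -9/5 + 5/Z)
w(E, W) = 4 (w(E, W) = (0 + 2)² = 2² = 4)
-w(j(12), -16) = -1*4 = -4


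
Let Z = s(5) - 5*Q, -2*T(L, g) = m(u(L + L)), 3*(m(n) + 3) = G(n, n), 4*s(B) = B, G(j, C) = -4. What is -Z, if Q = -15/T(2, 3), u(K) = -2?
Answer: -1865/52 ≈ -35.865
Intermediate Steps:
s(B) = B/4
m(n) = -13/3 (m(n) = -3 + (1/3)*(-4) = -3 - 4/3 = -13/3)
T(L, g) = 13/6 (T(L, g) = -1/2*(-13/3) = 13/6)
Q = -90/13 (Q = -15/13/6 = -15*6/13 = -90/13 ≈ -6.9231)
Z = 1865/52 (Z = (1/4)*5 - 5*(-90/13) = 5/4 + 450/13 = 1865/52 ≈ 35.865)
-Z = -1*1865/52 = -1865/52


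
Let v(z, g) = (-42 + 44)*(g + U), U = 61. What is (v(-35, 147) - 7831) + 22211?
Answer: 14796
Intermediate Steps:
v(z, g) = 122 + 2*g (v(z, g) = (-42 + 44)*(g + 61) = 2*(61 + g) = 122 + 2*g)
(v(-35, 147) - 7831) + 22211 = ((122 + 2*147) - 7831) + 22211 = ((122 + 294) - 7831) + 22211 = (416 - 7831) + 22211 = -7415 + 22211 = 14796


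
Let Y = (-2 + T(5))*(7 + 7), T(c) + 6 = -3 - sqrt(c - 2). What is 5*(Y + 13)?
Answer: -705 - 70*sqrt(3) ≈ -826.24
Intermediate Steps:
T(c) = -9 - sqrt(-2 + c) (T(c) = -6 + (-3 - sqrt(c - 2)) = -6 + (-3 - sqrt(-2 + c)) = -9 - sqrt(-2 + c))
Y = -154 - 14*sqrt(3) (Y = (-2 + (-9 - sqrt(-2 + 5)))*(7 + 7) = (-2 + (-9 - sqrt(3)))*14 = (-11 - sqrt(3))*14 = -154 - 14*sqrt(3) ≈ -178.25)
5*(Y + 13) = 5*((-154 - 14*sqrt(3)) + 13) = 5*(-141 - 14*sqrt(3)) = -705 - 70*sqrt(3)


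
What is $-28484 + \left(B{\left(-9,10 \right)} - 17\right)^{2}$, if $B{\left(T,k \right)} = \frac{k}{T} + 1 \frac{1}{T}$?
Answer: $- \frac{2280308}{81} \approx -28152.0$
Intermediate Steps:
$B{\left(T,k \right)} = \frac{1}{T} + \frac{k}{T}$ ($B{\left(T,k \right)} = \frac{k}{T} + \frac{1}{T} = \frac{1}{T} + \frac{k}{T}$)
$-28484 + \left(B{\left(-9,10 \right)} - 17\right)^{2} = -28484 + \left(\frac{1 + 10}{-9} - 17\right)^{2} = -28484 + \left(\left(- \frac{1}{9}\right) 11 - 17\right)^{2} = -28484 + \left(- \frac{11}{9} - 17\right)^{2} = -28484 + \left(- \frac{164}{9}\right)^{2} = -28484 + \frac{26896}{81} = - \frac{2280308}{81}$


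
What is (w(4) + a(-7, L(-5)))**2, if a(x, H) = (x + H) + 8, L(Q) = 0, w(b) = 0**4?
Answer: 1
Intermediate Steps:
w(b) = 0
a(x, H) = 8 + H + x (a(x, H) = (H + x) + 8 = 8 + H + x)
(w(4) + a(-7, L(-5)))**2 = (0 + (8 + 0 - 7))**2 = (0 + 1)**2 = 1**2 = 1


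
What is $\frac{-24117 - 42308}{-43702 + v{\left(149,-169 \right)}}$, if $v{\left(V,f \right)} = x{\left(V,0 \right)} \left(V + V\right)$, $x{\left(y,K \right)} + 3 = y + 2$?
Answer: $- \frac{66425}{402} \approx -165.24$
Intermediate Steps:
$x{\left(y,K \right)} = -1 + y$ ($x{\left(y,K \right)} = -3 + \left(y + 2\right) = -3 + \left(2 + y\right) = -1 + y$)
$v{\left(V,f \right)} = 2 V \left(-1 + V\right)$ ($v{\left(V,f \right)} = \left(-1 + V\right) \left(V + V\right) = \left(-1 + V\right) 2 V = 2 V \left(-1 + V\right)$)
$\frac{-24117 - 42308}{-43702 + v{\left(149,-169 \right)}} = \frac{-24117 - 42308}{-43702 + 2 \cdot 149 \left(-1 + 149\right)} = - \frac{66425}{-43702 + 2 \cdot 149 \cdot 148} = - \frac{66425}{-43702 + 44104} = - \frac{66425}{402}$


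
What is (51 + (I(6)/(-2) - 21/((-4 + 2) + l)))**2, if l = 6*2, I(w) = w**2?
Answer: 95481/100 ≈ 954.81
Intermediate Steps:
l = 12
(51 + (I(6)/(-2) - 21/((-4 + 2) + l)))**2 = (51 + (6**2/(-2) - 21/((-4 + 2) + 12)))**2 = (51 + (36*(-1/2) - 21/(-2 + 12)))**2 = (51 + (-18 - 21/10))**2 = (51 - 201/10)**2 = (309/10)**2 = 95481/100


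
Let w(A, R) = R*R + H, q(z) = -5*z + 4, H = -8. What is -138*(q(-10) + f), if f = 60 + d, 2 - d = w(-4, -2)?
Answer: -16560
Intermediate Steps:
q(z) = 4 - 5*z
w(A, R) = -8 + R² (w(A, R) = R*R - 8 = R² - 8 = -8 + R²)
d = 6 (d = 2 - (-8 + (-2)²) = 2 - (-8 + 4) = 2 - 1*(-4) = 2 + 4 = 6)
f = 66 (f = 60 + 6 = 66)
-138*(q(-10) + f) = -138*((4 - 5*(-10)) + 66) = -138*((4 + 50) + 66) = -138*(54 + 66) = -138*120 = -16560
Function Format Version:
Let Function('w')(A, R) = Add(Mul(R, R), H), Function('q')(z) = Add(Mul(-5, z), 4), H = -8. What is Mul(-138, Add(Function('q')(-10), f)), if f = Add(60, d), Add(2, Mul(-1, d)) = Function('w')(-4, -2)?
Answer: -16560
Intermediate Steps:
Function('q')(z) = Add(4, Mul(-5, z))
Function('w')(A, R) = Add(-8, Pow(R, 2)) (Function('w')(A, R) = Add(Mul(R, R), -8) = Add(Pow(R, 2), -8) = Add(-8, Pow(R, 2)))
d = 6 (d = Add(2, Mul(-1, Add(-8, Pow(-2, 2)))) = Add(2, Mul(-1, Add(-8, 4))) = Add(2, Mul(-1, -4)) = Add(2, 4) = 6)
f = 66 (f = Add(60, 6) = 66)
Mul(-138, Add(Function('q')(-10), f)) = Mul(-138, Add(Add(4, Mul(-5, -10)), 66)) = Mul(-138, Add(Add(4, 50), 66)) = Mul(-138, Add(54, 66)) = Mul(-138, 120) = -16560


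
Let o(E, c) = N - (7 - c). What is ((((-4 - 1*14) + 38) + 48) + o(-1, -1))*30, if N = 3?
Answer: 1890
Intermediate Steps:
o(E, c) = -4 + c (o(E, c) = 3 - (7 - c) = 3 + (-7 + c) = -4 + c)
((((-4 - 1*14) + 38) + 48) + o(-1, -1))*30 = ((((-4 - 1*14) + 38) + 48) + (-4 - 1))*30 = ((((-4 - 14) + 38) + 48) - 5)*30 = (((-18 + 38) + 48) - 5)*30 = ((20 + 48) - 5)*30 = (68 - 5)*30 = 63*30 = 1890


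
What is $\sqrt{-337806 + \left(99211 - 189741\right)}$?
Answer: $4 i \sqrt{26771} \approx 654.47 i$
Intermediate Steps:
$\sqrt{-337806 + \left(99211 - 189741\right)} = \sqrt{-337806 - 90530} = \sqrt{-428336} = 4 i \sqrt{26771}$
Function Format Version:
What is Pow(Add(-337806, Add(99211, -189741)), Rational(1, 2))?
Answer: Mul(4, I, Pow(26771, Rational(1, 2))) ≈ Mul(654.47, I)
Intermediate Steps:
Pow(Add(-337806, Add(99211, -189741)), Rational(1, 2)) = Pow(Add(-337806, -90530), Rational(1, 2)) = Pow(-428336, Rational(1, 2)) = Mul(4, I, Pow(26771, Rational(1, 2)))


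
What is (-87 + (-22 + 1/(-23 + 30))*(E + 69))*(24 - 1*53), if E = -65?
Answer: 35409/7 ≈ 5058.4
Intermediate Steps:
(-87 + (-22 + 1/(-23 + 30))*(E + 69))*(24 - 1*53) = (-87 + (-22 + 1/(-23 + 30))*(-65 + 69))*(24 - 1*53) = (-87 + (-22 + 1/7)*4)*(24 - 53) = (-87 + (-22 + ⅐)*4)*(-29) = (-87 - 153/7*4)*(-29) = (-87 - 612/7)*(-29) = -1221/7*(-29) = 35409/7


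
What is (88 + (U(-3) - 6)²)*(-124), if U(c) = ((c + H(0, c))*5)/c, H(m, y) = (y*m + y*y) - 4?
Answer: -195424/9 ≈ -21714.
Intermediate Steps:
H(m, y) = -4 + y² + m*y (H(m, y) = (m*y + y²) - 4 = (y² + m*y) - 4 = -4 + y² + m*y)
U(c) = (-20 + 5*c + 5*c²)/c (U(c) = ((c + (-4 + c² + 0*c))*5)/c = ((c + (-4 + c² + 0))*5)/c = ((c + (-4 + c²))*5)/c = ((-4 + c + c²)*5)/c = (-20 + 5*c + 5*c²)/c)
(88 + (U(-3) - 6)²)*(-124) = (88 + ((5 - 20/(-3) + 5*(-3)) - 6)²)*(-124) = (88 + ((5 - 20*(-⅓) - 15) - 6)²)*(-124) = (88 + ((5 + 20/3 - 15) - 6)²)*(-124) = (88 + (-10/3 - 6)²)*(-124) = (88 + (-28/3)²)*(-124) = (88 + 784/9)*(-124) = (1576/9)*(-124) = -195424/9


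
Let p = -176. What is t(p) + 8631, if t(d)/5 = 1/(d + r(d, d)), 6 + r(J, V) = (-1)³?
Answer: 1579468/183 ≈ 8631.0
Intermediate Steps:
r(J, V) = -7 (r(J, V) = -6 + (-1)³ = -6 - 1 = -7)
t(d) = 5/(-7 + d) (t(d) = 5/(d - 7) = 5/(-7 + d))
t(p) + 8631 = 5/(-7 - 176) + 8631 = 5/(-183) + 8631 = 5*(-1/183) + 8631 = -5/183 + 8631 = 1579468/183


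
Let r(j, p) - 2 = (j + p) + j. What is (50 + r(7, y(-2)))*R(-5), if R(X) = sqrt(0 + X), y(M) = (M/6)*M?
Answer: 200*I*sqrt(5)/3 ≈ 149.07*I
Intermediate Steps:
y(M) = M**2/6 (y(M) = (M*(1/6))*M = (M/6)*M = M**2/6)
R(X) = sqrt(X)
r(j, p) = 2 + p + 2*j (r(j, p) = 2 + ((j + p) + j) = 2 + (p + 2*j) = 2 + p + 2*j)
(50 + r(7, y(-2)))*R(-5) = (50 + (2 + (1/6)*(-2)**2 + 2*7))*sqrt(-5) = (50 + (2 + (1/6)*4 + 14))*(I*sqrt(5)) = (50 + (2 + 2/3 + 14))*(I*sqrt(5)) = (50 + 50/3)*(I*sqrt(5)) = 200*(I*sqrt(5))/3 = 200*I*sqrt(5)/3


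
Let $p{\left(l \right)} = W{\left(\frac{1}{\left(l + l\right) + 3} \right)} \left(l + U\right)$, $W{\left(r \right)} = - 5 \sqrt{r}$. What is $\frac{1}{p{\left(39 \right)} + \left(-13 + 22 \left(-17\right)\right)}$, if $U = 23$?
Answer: $- \frac{9}{3793} \approx -0.0023728$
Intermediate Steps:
$p{\left(l \right)} = - 5 \sqrt{\frac{1}{3 + 2 l}} \left(23 + l\right)$ ($p{\left(l \right)} = - 5 \sqrt{\frac{1}{\left(l + l\right) + 3}} \left(l + 23\right) = - 5 \sqrt{\frac{1}{2 l + 3}} \left(23 + l\right) = - 5 \sqrt{\frac{1}{3 + 2 l}} \left(23 + l\right)$)
$\frac{1}{p{\left(39 \right)} + \left(-13 + 22 \left(-17\right)\right)} = \frac{1}{5 \sqrt{\frac{1}{3 + 2 \cdot 39}} \left(-23 - 39\right) + \left(-13 + 22 \left(-17\right)\right)} = \frac{1}{5 \sqrt{\frac{1}{3 + 78}} \left(-23 - 39\right) - 387} = \frac{1}{5 \sqrt{\frac{1}{81}} \left(-62\right) - 387} = \frac{1}{5 \cdot \frac{1}{9} \left(-62\right) - 387} = \frac{1}{- \frac{310}{9} - 387} = \frac{1}{- \frac{3793}{9}} = - \frac{9}{3793}$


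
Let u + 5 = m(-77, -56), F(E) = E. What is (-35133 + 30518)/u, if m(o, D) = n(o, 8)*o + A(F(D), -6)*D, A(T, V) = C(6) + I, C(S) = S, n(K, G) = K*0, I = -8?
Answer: -4615/107 ≈ -43.131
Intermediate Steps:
n(K, G) = 0
A(T, V) = -2 (A(T, V) = 6 - 8 = -2)
m(o, D) = -2*D (m(o, D) = 0*o - 2*D = 0 - 2*D = -2*D)
u = 107 (u = -5 - 2*(-56) = -5 + 112 = 107)
(-35133 + 30518)/u = (-35133 + 30518)/107 = -4615*1/107 = -4615/107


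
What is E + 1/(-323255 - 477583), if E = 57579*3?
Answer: 138334353605/800838 ≈ 1.7274e+5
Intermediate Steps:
E = 172737
E + 1/(-323255 - 477583) = 172737 + 1/(-323255 - 477583) = 172737 + 1/(-800838) = 172737 - 1/800838 = 138334353605/800838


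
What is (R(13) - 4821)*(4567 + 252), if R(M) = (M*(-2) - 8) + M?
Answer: -23333598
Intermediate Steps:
R(M) = -8 - M (R(M) = (-2*M - 8) + M = (-8 - 2*M) + M = -8 - M)
(R(13) - 4821)*(4567 + 252) = ((-8 - 1*13) - 4821)*(4567 + 252) = ((-8 - 13) - 4821)*4819 = (-21 - 4821)*4819 = -4842*4819 = -23333598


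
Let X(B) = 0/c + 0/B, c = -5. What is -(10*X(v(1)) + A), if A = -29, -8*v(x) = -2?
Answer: 29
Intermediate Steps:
v(x) = 1/4 (v(x) = -1/8*(-2) = 1/4)
X(B) = 0 (X(B) = 0/(-5) + 0/B = 0*(-1/5) + 0 = 0 + 0 = 0)
-(10*X(v(1)) + A) = -(10*0 - 29) = -(0 - 29) = -1*(-29) = 29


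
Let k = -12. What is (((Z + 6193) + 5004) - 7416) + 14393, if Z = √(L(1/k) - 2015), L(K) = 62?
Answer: 18174 + 3*I*√217 ≈ 18174.0 + 44.193*I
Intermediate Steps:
Z = 3*I*√217 (Z = √(62 - 2015) = √(-1953) = 3*I*√217 ≈ 44.193*I)
(((Z + 6193) + 5004) - 7416) + 14393 = (((3*I*√217 + 6193) + 5004) - 7416) + 14393 = (((6193 + 3*I*√217) + 5004) - 7416) + 14393 = ((11197 + 3*I*√217) - 7416) + 14393 = (3781 + 3*I*√217) + 14393 = 18174 + 3*I*√217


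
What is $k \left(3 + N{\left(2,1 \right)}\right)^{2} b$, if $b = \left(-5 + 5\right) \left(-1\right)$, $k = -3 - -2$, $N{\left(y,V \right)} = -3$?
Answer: $0$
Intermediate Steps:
$k = -1$ ($k = -3 + 2 = -1$)
$b = 0$ ($b = 0 \left(-1\right) = 0$)
$k \left(3 + N{\left(2,1 \right)}\right)^{2} b = - \left(3 - 3\right)^{2} \cdot 0 = - 0^{2} \cdot 0 = \left(-1\right) 0 \cdot 0 = 0 \cdot 0 = 0$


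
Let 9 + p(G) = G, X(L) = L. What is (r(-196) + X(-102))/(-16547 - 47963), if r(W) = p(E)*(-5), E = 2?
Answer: 67/64510 ≈ 0.0010386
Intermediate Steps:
p(G) = -9 + G
r(W) = 35 (r(W) = (-9 + 2)*(-5) = -7*(-5) = 35)
(r(-196) + X(-102))/(-16547 - 47963) = (35 - 102)/(-16547 - 47963) = -67/(-64510) = -67*(-1/64510) = 67/64510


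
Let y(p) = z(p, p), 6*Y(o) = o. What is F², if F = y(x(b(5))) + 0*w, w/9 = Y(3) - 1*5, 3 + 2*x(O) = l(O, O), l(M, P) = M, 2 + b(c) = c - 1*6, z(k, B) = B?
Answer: 9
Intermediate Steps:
Y(o) = o/6
b(c) = -8 + c (b(c) = -2 + (c - 1*6) = -2 + (c - 6) = -2 + (-6 + c) = -8 + c)
x(O) = -3/2 + O/2
y(p) = p
w = -81/2 (w = 9*((⅙)*3 - 1*5) = 9*(½ - 5) = 9*(-9/2) = -81/2 ≈ -40.500)
F = -3 (F = (-3/2 + (-8 + 5)/2) + 0*(-81/2) = (-3/2 + (½)*(-3)) + 0 = (-3/2 - 3/2) + 0 = -3 + 0 = -3)
F² = (-3)² = 9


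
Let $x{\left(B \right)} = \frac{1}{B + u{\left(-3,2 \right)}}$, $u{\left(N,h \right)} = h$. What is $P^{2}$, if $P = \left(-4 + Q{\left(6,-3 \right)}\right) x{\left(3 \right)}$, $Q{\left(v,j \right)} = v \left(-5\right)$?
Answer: $\frac{1156}{25} \approx 46.24$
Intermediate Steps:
$Q{\left(v,j \right)} = - 5 v$
$x{\left(B \right)} = \frac{1}{2 + B}$ ($x{\left(B \right)} = \frac{1}{B + 2} = \frac{1}{2 + B}$)
$P = - \frac{34}{5}$ ($P = \frac{-4 - 30}{2 + 3} = \frac{-4 - 30}{5} = \left(-34\right) \frac{1}{5} = - \frac{34}{5} \approx -6.8$)
$P^{2} = \left(- \frac{34}{5}\right)^{2} = \frac{1156}{25}$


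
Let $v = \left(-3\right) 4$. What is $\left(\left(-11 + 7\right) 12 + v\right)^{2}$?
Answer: $3600$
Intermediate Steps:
$v = -12$
$\left(\left(-11 + 7\right) 12 + v\right)^{2} = \left(\left(-11 + 7\right) 12 - 12\right)^{2} = \left(\left(-4\right) 12 - 12\right)^{2} = \left(-48 - 12\right)^{2} = \left(-60\right)^{2} = 3600$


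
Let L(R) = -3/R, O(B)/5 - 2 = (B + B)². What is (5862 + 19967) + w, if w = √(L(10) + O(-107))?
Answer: 25829 + 3*√2544330/10 ≈ 26308.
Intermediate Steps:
O(B) = 10 + 20*B² (O(B) = 10 + 5*(B + B)² = 10 + 5*(2*B)² = 10 + 5*(4*B²) = 10 + 20*B²)
L(R) = -3/R
w = 3*√2544330/10 (w = √(-3/10 + (10 + 20*(-107)²)) = √(-3*⅒ + (10 + 20*11449)) = √(-3/10 + (10 + 228980)) = √(-3/10 + 228990) = √(2289897/10) = 3*√2544330/10 ≈ 478.53)
(5862 + 19967) + w = (5862 + 19967) + 3*√2544330/10 = 25829 + 3*√2544330/10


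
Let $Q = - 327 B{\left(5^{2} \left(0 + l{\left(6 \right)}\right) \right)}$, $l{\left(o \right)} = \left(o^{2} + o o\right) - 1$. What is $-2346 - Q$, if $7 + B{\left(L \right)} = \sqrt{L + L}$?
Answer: $-4635 + 1635 \sqrt{142} \approx 14848.0$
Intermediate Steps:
$l{\left(o \right)} = -1 + 2 o^{2}$ ($l{\left(o \right)} = \left(o^{2} + o^{2}\right) - 1 = 2 o^{2} - 1 = -1 + 2 o^{2}$)
$B{\left(L \right)} = -7 + \sqrt{2} \sqrt{L}$ ($B{\left(L \right)} = -7 + \sqrt{L + L} = -7 + \sqrt{2 L} = -7 + \sqrt{2} \sqrt{L}$)
$Q = 2289 - 1635 \sqrt{142}$ ($Q = - 327 \left(-7 + \sqrt{2} \sqrt{5^{2} \left(0 - \left(1 - 2 \cdot 6^{2}\right)\right)}\right) = - 327 \left(-7 + \sqrt{2} \sqrt{25 \left(0 + \left(-1 + 2 \cdot 36\right)\right)}\right) = - 327 \left(-7 + \sqrt{2} \sqrt{25 \left(0 + \left(-1 + 72\right)\right)}\right) = - 327 \left(-7 + \sqrt{2} \sqrt{25 \left(0 + 71\right)}\right) = - 327 \left(-7 + \sqrt{2} \sqrt{25 \cdot 71}\right) = - 327 \left(-7 + \sqrt{2} \sqrt{1775}\right) = - 327 \left(-7 + \sqrt{2} \cdot 5 \sqrt{71}\right) = - 327 \left(-7 + 5 \sqrt{142}\right) = 2289 - 1635 \sqrt{142} \approx -17194.0$)
$-2346 - Q = -2346 - \left(2289 - 1635 \sqrt{142}\right) = -4635 + 1635 \sqrt{142}$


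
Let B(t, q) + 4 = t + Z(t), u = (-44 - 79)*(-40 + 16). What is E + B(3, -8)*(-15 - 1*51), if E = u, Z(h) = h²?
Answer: 2424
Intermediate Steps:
u = 2952 (u = -123*(-24) = 2952)
B(t, q) = -4 + t + t² (B(t, q) = -4 + (t + t²) = -4 + t + t²)
E = 2952
E + B(3, -8)*(-15 - 1*51) = 2952 + (-4 + 3 + 3²)*(-15 - 1*51) = 2952 + (-4 + 3 + 9)*(-15 - 51) = 2952 + 8*(-66) = 2952 - 528 = 2424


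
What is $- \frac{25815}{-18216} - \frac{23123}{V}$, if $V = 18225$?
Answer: $\frac{5474423}{36887400} \approx 0.14841$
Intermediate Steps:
$- \frac{25815}{-18216} - \frac{23123}{V} = - \frac{25815}{-18216} - \frac{23123}{18225} = \left(-25815\right) \left(- \frac{1}{18216}\right) - \frac{23123}{18225} = \frac{8605}{6072} - \frac{23123}{18225} = \frac{5474423}{36887400}$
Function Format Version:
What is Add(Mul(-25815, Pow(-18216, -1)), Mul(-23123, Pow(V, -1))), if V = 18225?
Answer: Rational(5474423, 36887400) ≈ 0.14841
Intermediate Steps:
Add(Mul(-25815, Pow(-18216, -1)), Mul(-23123, Pow(V, -1))) = Add(Mul(-25815, Pow(-18216, -1)), Mul(-23123, Pow(18225, -1))) = Add(Mul(-25815, Rational(-1, 18216)), Mul(-23123, Rational(1, 18225))) = Add(Rational(8605, 6072), Rational(-23123, 18225)) = Rational(5474423, 36887400)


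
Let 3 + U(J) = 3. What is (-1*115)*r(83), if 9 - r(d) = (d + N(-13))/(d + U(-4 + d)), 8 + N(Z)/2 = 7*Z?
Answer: -99130/83 ≈ -1194.3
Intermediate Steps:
N(Z) = -16 + 14*Z (N(Z) = -16 + 2*(7*Z) = -16 + 14*Z)
U(J) = 0 (U(J) = -3 + 3 = 0)
r(d) = 9 - (-198 + d)/d (r(d) = 9 - (d + (-16 + 14*(-13)))/(d + 0) = 9 - (d + (-16 - 182))/d = 9 - (d - 198)/d = 9 - (-198 + d)/d)
(-1*115)*r(83) = (-1*115)*(8 + 198/83) = -115*(8 + 198*(1/83)) = -115*(8 + 198/83) = -115*862/83 = -99130/83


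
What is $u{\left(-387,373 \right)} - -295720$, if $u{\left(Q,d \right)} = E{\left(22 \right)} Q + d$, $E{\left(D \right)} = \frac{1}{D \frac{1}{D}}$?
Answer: $295706$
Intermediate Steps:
$E{\left(D \right)} = 1$ ($E{\left(D \right)} = 1^{-1} = 1$)
$u{\left(Q,d \right)} = Q + d$ ($u{\left(Q,d \right)} = 1 Q + d = Q + d$)
$u{\left(-387,373 \right)} - -295720 = \left(-387 + 373\right) - -295720 = -14 + 295720 = 295706$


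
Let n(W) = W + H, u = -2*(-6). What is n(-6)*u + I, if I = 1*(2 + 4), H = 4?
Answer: -18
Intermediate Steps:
u = 12
n(W) = 4 + W (n(W) = W + 4 = 4 + W)
I = 6 (I = 1*6 = 6)
n(-6)*u + I = (4 - 6)*12 + 6 = -2*12 + 6 = -24 + 6 = -18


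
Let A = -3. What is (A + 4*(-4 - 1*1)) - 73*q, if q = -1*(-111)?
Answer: -8126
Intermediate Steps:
q = 111
(A + 4*(-4 - 1*1)) - 73*q = (-3 + 4*(-4 - 1*1)) - 73*111 = (-3 + 4*(-4 - 1)) - 8103 = (-3 + 4*(-5)) - 8103 = (-3 - 20) - 8103 = -23 - 8103 = -8126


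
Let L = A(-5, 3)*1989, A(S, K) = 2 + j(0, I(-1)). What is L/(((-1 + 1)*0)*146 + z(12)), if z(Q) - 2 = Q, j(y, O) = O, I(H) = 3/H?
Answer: -1989/14 ≈ -142.07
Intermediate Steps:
z(Q) = 2 + Q
A(S, K) = -1 (A(S, K) = 2 + 3/(-1) = 2 + 3*(-1) = 2 - 3 = -1)
L = -1989 (L = -1*1989 = -1989)
L/(((-1 + 1)*0)*146 + z(12)) = -1989/(((-1 + 1)*0)*146 + (2 + 12)) = -1989/((0*0)*146 + 14) = -1989/(0*146 + 14) = -1989/(0 + 14) = -1989/14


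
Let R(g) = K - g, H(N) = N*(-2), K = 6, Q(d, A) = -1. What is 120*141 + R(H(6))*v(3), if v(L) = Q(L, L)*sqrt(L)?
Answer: 16920 - 18*sqrt(3) ≈ 16889.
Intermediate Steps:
v(L) = -sqrt(L)
H(N) = -2*N
R(g) = 6 - g
120*141 + R(H(6))*v(3) = 120*141 + (6 - (-2)*6)*(-sqrt(3)) = 16920 + (6 - 1*(-12))*(-sqrt(3)) = 16920 + (6 + 12)*(-sqrt(3)) = 16920 + 18*(-sqrt(3)) = 16920 - 18*sqrt(3)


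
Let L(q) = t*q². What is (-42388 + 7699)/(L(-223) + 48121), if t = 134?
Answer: -11563/2237269 ≈ -0.0051684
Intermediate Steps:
L(q) = 134*q²
(-42388 + 7699)/(L(-223) + 48121) = (-42388 + 7699)/(134*(-223)² + 48121) = -34689/(134*49729 + 48121) = -34689/(6663686 + 48121) = -34689/6711807 = -34689*1/6711807 = -11563/2237269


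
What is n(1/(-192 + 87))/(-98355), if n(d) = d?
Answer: 1/10327275 ≈ 9.6831e-8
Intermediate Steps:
n(1/(-192 + 87))/(-98355) = 1/((-192 + 87)*(-98355)) = -1/98355/(-105) = -1/105*(-1/98355) = 1/10327275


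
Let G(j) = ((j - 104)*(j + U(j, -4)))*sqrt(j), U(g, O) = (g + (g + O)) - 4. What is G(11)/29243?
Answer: -2325*sqrt(11)/29243 ≈ -0.26369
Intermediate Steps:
U(g, O) = -4 + O + 2*g (U(g, O) = (g + (O + g)) - 4 = (O + 2*g) - 4 = -4 + O + 2*g)
G(j) = sqrt(j)*(-104 + j)*(-8 + 3*j) (G(j) = ((j - 104)*(j + (-4 - 4 + 2*j)))*sqrt(j) = ((-104 + j)*(j + (-8 + 2*j)))*sqrt(j) = ((-104 + j)*(-8 + 3*j))*sqrt(j) = sqrt(j)*(-104 + j)*(-8 + 3*j))
G(11)/29243 = (sqrt(11)*(832 - 320*11 + 3*11**2))/29243 = (sqrt(11)*(832 - 3520 + 3*121))*(1/29243) = (sqrt(11)*(832 - 3520 + 363))*(1/29243) = (sqrt(11)*(-2325))*(1/29243) = -2325*sqrt(11)*(1/29243) = -2325*sqrt(11)/29243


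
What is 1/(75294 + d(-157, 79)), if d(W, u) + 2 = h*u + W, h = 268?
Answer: 1/96307 ≈ 1.0383e-5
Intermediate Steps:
d(W, u) = -2 + W + 268*u (d(W, u) = -2 + (268*u + W) = -2 + (W + 268*u) = -2 + W + 268*u)
1/(75294 + d(-157, 79)) = 1/(75294 + (-2 - 157 + 268*79)) = 1/(75294 + (-2 - 157 + 21172)) = 1/(75294 + 21013) = 1/96307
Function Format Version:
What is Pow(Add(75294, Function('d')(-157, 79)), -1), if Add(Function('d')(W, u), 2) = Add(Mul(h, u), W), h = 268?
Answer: Rational(1, 96307) ≈ 1.0383e-5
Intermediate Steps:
Function('d')(W, u) = Add(-2, W, Mul(268, u)) (Function('d')(W, u) = Add(-2, Add(Mul(268, u), W)) = Add(-2, Add(W, Mul(268, u))) = Add(-2, W, Mul(268, u)))
Pow(Add(75294, Function('d')(-157, 79)), -1) = Pow(Add(75294, Add(-2, -157, Mul(268, 79))), -1) = Pow(Add(75294, Add(-2, -157, 21172)), -1) = Pow(Add(75294, 21013), -1) = Pow(96307, -1) = Rational(1, 96307)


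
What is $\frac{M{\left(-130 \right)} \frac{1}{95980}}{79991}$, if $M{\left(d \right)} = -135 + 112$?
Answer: $- \frac{23}{7677536180} \approx -2.9958 \cdot 10^{-9}$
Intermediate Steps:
$M{\left(d \right)} = -23$
$\frac{M{\left(-130 \right)} \frac{1}{95980}}{79991} = \frac{\left(-23\right) \frac{1}{95980}}{79991} = \left(-23\right) \frac{1}{95980} \cdot \frac{1}{79991} = \left(- \frac{23}{95980}\right) \frac{1}{79991} = - \frac{23}{7677536180}$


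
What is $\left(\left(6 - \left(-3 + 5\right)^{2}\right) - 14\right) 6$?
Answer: $-72$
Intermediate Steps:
$\left(\left(6 - \left(-3 + 5\right)^{2}\right) - 14\right) 6 = \left(\left(6 - 2^{2}\right) - 14\right) 6 = \left(\left(6 - 4\right) - 14\right) 6 = \left(2 - 14\right) 6 = \left(-12\right) 6 = -72$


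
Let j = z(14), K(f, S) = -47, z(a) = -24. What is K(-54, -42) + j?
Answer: -71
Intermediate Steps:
j = -24
K(-54, -42) + j = -47 - 24 = -71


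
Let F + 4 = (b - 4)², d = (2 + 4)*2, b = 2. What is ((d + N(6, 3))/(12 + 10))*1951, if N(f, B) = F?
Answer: 11706/11 ≈ 1064.2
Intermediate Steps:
d = 12 (d = 6*2 = 12)
F = 0 (F = -4 + (2 - 4)² = -4 + (-2)² = -4 + 4 = 0)
N(f, B) = 0
((d + N(6, 3))/(12 + 10))*1951 = ((12 + 0)/(12 + 10))*1951 = (12/22)*1951 = (12*(1/22))*1951 = (6/11)*1951 = 11706/11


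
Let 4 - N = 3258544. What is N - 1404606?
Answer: -4663146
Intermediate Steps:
N = -3258540 (N = 4 - 1*3258544 = 4 - 3258544 = -3258540)
N - 1404606 = -3258540 - 1404606 = -4663146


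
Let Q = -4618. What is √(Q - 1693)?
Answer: I*√6311 ≈ 79.442*I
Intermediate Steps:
√(Q - 1693) = √(-4618 - 1693) = √(-6311) = I*√6311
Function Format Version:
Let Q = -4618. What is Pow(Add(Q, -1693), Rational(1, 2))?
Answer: Mul(I, Pow(6311, Rational(1, 2))) ≈ Mul(79.442, I)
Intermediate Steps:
Pow(Add(Q, -1693), Rational(1, 2)) = Pow(Add(-4618, -1693), Rational(1, 2)) = Pow(-6311, Rational(1, 2)) = Mul(I, Pow(6311, Rational(1, 2)))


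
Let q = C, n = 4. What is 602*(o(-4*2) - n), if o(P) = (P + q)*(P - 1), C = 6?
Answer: 8428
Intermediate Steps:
q = 6
o(P) = (-1 + P)*(6 + P) (o(P) = (P + 6)*(P - 1) = (6 + P)*(-1 + P) = (-1 + P)*(6 + P))
602*(o(-4*2) - n) = 602*((-6 + (-4*2)² + 5*(-4*2)) - 1*4) = 602*((-6 + (-8)² + 5*(-8)) - 4) = 602*((-6 + 64 - 40) - 4) = 602*(18 - 4) = 602*14 = 8428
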